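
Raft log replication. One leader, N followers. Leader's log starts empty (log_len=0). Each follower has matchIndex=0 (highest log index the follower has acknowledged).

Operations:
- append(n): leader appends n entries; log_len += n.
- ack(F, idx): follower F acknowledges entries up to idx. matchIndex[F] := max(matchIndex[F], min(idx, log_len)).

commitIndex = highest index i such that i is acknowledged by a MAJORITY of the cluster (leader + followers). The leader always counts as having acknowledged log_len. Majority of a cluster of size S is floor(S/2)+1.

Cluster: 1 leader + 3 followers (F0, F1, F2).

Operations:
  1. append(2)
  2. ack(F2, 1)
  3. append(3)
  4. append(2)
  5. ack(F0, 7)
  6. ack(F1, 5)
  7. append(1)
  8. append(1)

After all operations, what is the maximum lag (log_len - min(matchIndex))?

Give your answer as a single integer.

Answer: 8

Derivation:
Op 1: append 2 -> log_len=2
Op 2: F2 acks idx 1 -> match: F0=0 F1=0 F2=1; commitIndex=0
Op 3: append 3 -> log_len=5
Op 4: append 2 -> log_len=7
Op 5: F0 acks idx 7 -> match: F0=7 F1=0 F2=1; commitIndex=1
Op 6: F1 acks idx 5 -> match: F0=7 F1=5 F2=1; commitIndex=5
Op 7: append 1 -> log_len=8
Op 8: append 1 -> log_len=9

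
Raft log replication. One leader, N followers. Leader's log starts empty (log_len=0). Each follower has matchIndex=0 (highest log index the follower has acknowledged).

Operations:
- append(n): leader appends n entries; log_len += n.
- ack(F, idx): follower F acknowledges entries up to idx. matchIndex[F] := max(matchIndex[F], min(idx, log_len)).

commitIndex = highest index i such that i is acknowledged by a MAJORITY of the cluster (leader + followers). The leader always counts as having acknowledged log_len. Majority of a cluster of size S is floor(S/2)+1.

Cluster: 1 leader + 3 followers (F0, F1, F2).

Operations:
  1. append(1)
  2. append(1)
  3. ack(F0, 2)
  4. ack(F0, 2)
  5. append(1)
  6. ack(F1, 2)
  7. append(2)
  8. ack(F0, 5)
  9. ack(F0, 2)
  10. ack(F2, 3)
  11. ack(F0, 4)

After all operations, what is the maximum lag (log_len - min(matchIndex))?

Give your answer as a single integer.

Answer: 3

Derivation:
Op 1: append 1 -> log_len=1
Op 2: append 1 -> log_len=2
Op 3: F0 acks idx 2 -> match: F0=2 F1=0 F2=0; commitIndex=0
Op 4: F0 acks idx 2 -> match: F0=2 F1=0 F2=0; commitIndex=0
Op 5: append 1 -> log_len=3
Op 6: F1 acks idx 2 -> match: F0=2 F1=2 F2=0; commitIndex=2
Op 7: append 2 -> log_len=5
Op 8: F0 acks idx 5 -> match: F0=5 F1=2 F2=0; commitIndex=2
Op 9: F0 acks idx 2 -> match: F0=5 F1=2 F2=0; commitIndex=2
Op 10: F2 acks idx 3 -> match: F0=5 F1=2 F2=3; commitIndex=3
Op 11: F0 acks idx 4 -> match: F0=5 F1=2 F2=3; commitIndex=3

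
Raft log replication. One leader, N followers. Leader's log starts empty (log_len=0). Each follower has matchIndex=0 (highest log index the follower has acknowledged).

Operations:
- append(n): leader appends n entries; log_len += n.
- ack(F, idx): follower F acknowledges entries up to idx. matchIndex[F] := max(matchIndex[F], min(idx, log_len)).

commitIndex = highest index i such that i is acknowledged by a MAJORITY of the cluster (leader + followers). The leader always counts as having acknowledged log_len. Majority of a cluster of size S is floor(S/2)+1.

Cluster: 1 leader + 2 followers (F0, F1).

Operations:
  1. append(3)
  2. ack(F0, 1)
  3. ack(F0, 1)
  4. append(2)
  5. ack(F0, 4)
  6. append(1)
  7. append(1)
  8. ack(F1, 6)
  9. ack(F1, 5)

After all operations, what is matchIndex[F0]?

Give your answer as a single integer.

Op 1: append 3 -> log_len=3
Op 2: F0 acks idx 1 -> match: F0=1 F1=0; commitIndex=1
Op 3: F0 acks idx 1 -> match: F0=1 F1=0; commitIndex=1
Op 4: append 2 -> log_len=5
Op 5: F0 acks idx 4 -> match: F0=4 F1=0; commitIndex=4
Op 6: append 1 -> log_len=6
Op 7: append 1 -> log_len=7
Op 8: F1 acks idx 6 -> match: F0=4 F1=6; commitIndex=6
Op 9: F1 acks idx 5 -> match: F0=4 F1=6; commitIndex=6

Answer: 4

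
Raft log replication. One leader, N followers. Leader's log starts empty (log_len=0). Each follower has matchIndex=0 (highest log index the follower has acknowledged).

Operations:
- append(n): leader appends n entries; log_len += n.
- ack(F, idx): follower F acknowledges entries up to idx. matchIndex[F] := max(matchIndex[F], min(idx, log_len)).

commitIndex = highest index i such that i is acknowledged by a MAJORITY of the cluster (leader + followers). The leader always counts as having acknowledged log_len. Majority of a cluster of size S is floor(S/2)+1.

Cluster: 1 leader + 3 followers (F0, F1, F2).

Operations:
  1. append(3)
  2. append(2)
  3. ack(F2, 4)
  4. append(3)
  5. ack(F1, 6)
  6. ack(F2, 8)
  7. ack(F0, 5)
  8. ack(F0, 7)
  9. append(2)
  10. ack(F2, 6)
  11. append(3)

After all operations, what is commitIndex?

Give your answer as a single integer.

Op 1: append 3 -> log_len=3
Op 2: append 2 -> log_len=5
Op 3: F2 acks idx 4 -> match: F0=0 F1=0 F2=4; commitIndex=0
Op 4: append 3 -> log_len=8
Op 5: F1 acks idx 6 -> match: F0=0 F1=6 F2=4; commitIndex=4
Op 6: F2 acks idx 8 -> match: F0=0 F1=6 F2=8; commitIndex=6
Op 7: F0 acks idx 5 -> match: F0=5 F1=6 F2=8; commitIndex=6
Op 8: F0 acks idx 7 -> match: F0=7 F1=6 F2=8; commitIndex=7
Op 9: append 2 -> log_len=10
Op 10: F2 acks idx 6 -> match: F0=7 F1=6 F2=8; commitIndex=7
Op 11: append 3 -> log_len=13

Answer: 7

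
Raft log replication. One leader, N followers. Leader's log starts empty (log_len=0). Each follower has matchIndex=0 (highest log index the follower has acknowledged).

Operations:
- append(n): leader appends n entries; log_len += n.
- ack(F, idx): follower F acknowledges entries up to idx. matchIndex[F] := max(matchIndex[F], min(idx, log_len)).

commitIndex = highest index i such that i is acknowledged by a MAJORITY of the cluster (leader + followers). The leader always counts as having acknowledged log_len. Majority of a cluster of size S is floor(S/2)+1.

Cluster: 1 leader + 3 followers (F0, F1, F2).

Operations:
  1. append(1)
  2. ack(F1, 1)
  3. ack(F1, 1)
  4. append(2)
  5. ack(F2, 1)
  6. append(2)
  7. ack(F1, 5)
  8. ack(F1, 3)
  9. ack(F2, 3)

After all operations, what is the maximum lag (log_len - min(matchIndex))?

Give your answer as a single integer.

Answer: 5

Derivation:
Op 1: append 1 -> log_len=1
Op 2: F1 acks idx 1 -> match: F0=0 F1=1 F2=0; commitIndex=0
Op 3: F1 acks idx 1 -> match: F0=0 F1=1 F2=0; commitIndex=0
Op 4: append 2 -> log_len=3
Op 5: F2 acks idx 1 -> match: F0=0 F1=1 F2=1; commitIndex=1
Op 6: append 2 -> log_len=5
Op 7: F1 acks idx 5 -> match: F0=0 F1=5 F2=1; commitIndex=1
Op 8: F1 acks idx 3 -> match: F0=0 F1=5 F2=1; commitIndex=1
Op 9: F2 acks idx 3 -> match: F0=0 F1=5 F2=3; commitIndex=3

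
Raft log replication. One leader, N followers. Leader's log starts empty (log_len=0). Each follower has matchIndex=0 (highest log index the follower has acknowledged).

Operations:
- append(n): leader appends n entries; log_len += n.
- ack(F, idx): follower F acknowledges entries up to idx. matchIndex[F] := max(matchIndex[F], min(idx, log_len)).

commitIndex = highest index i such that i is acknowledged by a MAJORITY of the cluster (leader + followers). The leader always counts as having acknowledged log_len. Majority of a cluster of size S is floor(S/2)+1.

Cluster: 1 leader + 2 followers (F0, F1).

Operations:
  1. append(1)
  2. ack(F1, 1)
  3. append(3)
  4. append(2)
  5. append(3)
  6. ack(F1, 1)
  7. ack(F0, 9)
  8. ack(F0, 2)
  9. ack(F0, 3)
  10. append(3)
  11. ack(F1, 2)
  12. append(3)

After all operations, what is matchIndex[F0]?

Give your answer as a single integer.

Op 1: append 1 -> log_len=1
Op 2: F1 acks idx 1 -> match: F0=0 F1=1; commitIndex=1
Op 3: append 3 -> log_len=4
Op 4: append 2 -> log_len=6
Op 5: append 3 -> log_len=9
Op 6: F1 acks idx 1 -> match: F0=0 F1=1; commitIndex=1
Op 7: F0 acks idx 9 -> match: F0=9 F1=1; commitIndex=9
Op 8: F0 acks idx 2 -> match: F0=9 F1=1; commitIndex=9
Op 9: F0 acks idx 3 -> match: F0=9 F1=1; commitIndex=9
Op 10: append 3 -> log_len=12
Op 11: F1 acks idx 2 -> match: F0=9 F1=2; commitIndex=9
Op 12: append 3 -> log_len=15

Answer: 9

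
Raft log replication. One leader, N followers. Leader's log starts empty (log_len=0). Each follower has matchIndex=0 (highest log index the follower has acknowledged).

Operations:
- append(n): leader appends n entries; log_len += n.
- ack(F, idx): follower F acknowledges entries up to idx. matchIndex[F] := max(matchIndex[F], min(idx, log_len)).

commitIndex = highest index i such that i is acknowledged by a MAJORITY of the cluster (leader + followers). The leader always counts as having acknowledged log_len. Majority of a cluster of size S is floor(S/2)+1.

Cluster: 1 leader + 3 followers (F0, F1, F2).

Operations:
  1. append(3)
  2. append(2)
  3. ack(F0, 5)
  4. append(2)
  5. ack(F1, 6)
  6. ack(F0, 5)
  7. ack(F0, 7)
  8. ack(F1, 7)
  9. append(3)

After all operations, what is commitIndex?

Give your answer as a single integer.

Op 1: append 3 -> log_len=3
Op 2: append 2 -> log_len=5
Op 3: F0 acks idx 5 -> match: F0=5 F1=0 F2=0; commitIndex=0
Op 4: append 2 -> log_len=7
Op 5: F1 acks idx 6 -> match: F0=5 F1=6 F2=0; commitIndex=5
Op 6: F0 acks idx 5 -> match: F0=5 F1=6 F2=0; commitIndex=5
Op 7: F0 acks idx 7 -> match: F0=7 F1=6 F2=0; commitIndex=6
Op 8: F1 acks idx 7 -> match: F0=7 F1=7 F2=0; commitIndex=7
Op 9: append 3 -> log_len=10

Answer: 7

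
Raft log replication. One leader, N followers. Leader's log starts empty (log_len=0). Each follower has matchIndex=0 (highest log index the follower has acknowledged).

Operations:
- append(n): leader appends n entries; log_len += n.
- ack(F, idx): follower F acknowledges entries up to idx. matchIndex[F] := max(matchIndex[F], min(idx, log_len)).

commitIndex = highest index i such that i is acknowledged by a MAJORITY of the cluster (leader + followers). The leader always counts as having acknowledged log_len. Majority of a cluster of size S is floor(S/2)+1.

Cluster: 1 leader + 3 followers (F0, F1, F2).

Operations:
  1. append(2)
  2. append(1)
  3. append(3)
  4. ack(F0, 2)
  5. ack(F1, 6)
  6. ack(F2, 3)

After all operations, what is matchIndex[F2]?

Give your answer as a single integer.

Answer: 3

Derivation:
Op 1: append 2 -> log_len=2
Op 2: append 1 -> log_len=3
Op 3: append 3 -> log_len=6
Op 4: F0 acks idx 2 -> match: F0=2 F1=0 F2=0; commitIndex=0
Op 5: F1 acks idx 6 -> match: F0=2 F1=6 F2=0; commitIndex=2
Op 6: F2 acks idx 3 -> match: F0=2 F1=6 F2=3; commitIndex=3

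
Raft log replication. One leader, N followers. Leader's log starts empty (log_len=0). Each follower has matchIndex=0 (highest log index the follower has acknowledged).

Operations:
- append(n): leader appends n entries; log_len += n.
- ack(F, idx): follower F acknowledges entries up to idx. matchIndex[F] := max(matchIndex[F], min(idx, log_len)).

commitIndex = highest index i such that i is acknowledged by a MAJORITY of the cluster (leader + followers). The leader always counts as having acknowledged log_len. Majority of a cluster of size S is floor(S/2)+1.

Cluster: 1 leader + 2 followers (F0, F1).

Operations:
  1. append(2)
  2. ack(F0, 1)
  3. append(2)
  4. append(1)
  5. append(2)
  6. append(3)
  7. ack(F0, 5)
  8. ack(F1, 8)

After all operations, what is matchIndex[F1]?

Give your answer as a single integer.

Op 1: append 2 -> log_len=2
Op 2: F0 acks idx 1 -> match: F0=1 F1=0; commitIndex=1
Op 3: append 2 -> log_len=4
Op 4: append 1 -> log_len=5
Op 5: append 2 -> log_len=7
Op 6: append 3 -> log_len=10
Op 7: F0 acks idx 5 -> match: F0=5 F1=0; commitIndex=5
Op 8: F1 acks idx 8 -> match: F0=5 F1=8; commitIndex=8

Answer: 8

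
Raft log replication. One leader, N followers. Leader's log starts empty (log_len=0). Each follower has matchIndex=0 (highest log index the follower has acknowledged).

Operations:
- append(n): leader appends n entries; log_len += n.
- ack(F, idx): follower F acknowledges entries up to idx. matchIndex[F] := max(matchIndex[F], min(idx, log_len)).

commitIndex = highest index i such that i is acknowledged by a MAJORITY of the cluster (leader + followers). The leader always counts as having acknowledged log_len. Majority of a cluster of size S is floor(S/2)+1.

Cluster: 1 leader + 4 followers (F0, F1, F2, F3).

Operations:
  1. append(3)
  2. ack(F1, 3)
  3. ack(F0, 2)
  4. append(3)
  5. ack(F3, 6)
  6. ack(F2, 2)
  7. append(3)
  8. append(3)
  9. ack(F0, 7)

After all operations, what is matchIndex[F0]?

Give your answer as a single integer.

Op 1: append 3 -> log_len=3
Op 2: F1 acks idx 3 -> match: F0=0 F1=3 F2=0 F3=0; commitIndex=0
Op 3: F0 acks idx 2 -> match: F0=2 F1=3 F2=0 F3=0; commitIndex=2
Op 4: append 3 -> log_len=6
Op 5: F3 acks idx 6 -> match: F0=2 F1=3 F2=0 F3=6; commitIndex=3
Op 6: F2 acks idx 2 -> match: F0=2 F1=3 F2=2 F3=6; commitIndex=3
Op 7: append 3 -> log_len=9
Op 8: append 3 -> log_len=12
Op 9: F0 acks idx 7 -> match: F0=7 F1=3 F2=2 F3=6; commitIndex=6

Answer: 7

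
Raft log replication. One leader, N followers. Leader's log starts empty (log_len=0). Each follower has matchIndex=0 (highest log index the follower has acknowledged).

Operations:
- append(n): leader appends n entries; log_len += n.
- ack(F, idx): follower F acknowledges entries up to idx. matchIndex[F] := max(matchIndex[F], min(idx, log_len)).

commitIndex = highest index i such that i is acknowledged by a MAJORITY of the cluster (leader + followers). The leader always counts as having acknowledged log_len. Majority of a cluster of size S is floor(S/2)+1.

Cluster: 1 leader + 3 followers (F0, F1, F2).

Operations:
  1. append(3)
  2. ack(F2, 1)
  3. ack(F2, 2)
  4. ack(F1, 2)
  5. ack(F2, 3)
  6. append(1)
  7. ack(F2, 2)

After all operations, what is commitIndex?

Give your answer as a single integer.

Op 1: append 3 -> log_len=3
Op 2: F2 acks idx 1 -> match: F0=0 F1=0 F2=1; commitIndex=0
Op 3: F2 acks idx 2 -> match: F0=0 F1=0 F2=2; commitIndex=0
Op 4: F1 acks idx 2 -> match: F0=0 F1=2 F2=2; commitIndex=2
Op 5: F2 acks idx 3 -> match: F0=0 F1=2 F2=3; commitIndex=2
Op 6: append 1 -> log_len=4
Op 7: F2 acks idx 2 -> match: F0=0 F1=2 F2=3; commitIndex=2

Answer: 2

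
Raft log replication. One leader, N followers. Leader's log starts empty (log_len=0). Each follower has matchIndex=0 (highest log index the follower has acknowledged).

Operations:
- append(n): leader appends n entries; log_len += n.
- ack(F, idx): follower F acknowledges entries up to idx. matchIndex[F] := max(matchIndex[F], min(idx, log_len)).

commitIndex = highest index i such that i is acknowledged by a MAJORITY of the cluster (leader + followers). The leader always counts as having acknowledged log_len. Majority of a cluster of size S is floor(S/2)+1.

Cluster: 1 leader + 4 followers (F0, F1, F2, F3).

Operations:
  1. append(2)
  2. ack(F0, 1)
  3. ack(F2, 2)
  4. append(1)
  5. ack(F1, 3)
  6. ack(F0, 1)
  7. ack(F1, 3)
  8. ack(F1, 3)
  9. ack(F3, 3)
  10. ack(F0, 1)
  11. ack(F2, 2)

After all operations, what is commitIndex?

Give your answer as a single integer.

Op 1: append 2 -> log_len=2
Op 2: F0 acks idx 1 -> match: F0=1 F1=0 F2=0 F3=0; commitIndex=0
Op 3: F2 acks idx 2 -> match: F0=1 F1=0 F2=2 F3=0; commitIndex=1
Op 4: append 1 -> log_len=3
Op 5: F1 acks idx 3 -> match: F0=1 F1=3 F2=2 F3=0; commitIndex=2
Op 6: F0 acks idx 1 -> match: F0=1 F1=3 F2=2 F3=0; commitIndex=2
Op 7: F1 acks idx 3 -> match: F0=1 F1=3 F2=2 F3=0; commitIndex=2
Op 8: F1 acks idx 3 -> match: F0=1 F1=3 F2=2 F3=0; commitIndex=2
Op 9: F3 acks idx 3 -> match: F0=1 F1=3 F2=2 F3=3; commitIndex=3
Op 10: F0 acks idx 1 -> match: F0=1 F1=3 F2=2 F3=3; commitIndex=3
Op 11: F2 acks idx 2 -> match: F0=1 F1=3 F2=2 F3=3; commitIndex=3

Answer: 3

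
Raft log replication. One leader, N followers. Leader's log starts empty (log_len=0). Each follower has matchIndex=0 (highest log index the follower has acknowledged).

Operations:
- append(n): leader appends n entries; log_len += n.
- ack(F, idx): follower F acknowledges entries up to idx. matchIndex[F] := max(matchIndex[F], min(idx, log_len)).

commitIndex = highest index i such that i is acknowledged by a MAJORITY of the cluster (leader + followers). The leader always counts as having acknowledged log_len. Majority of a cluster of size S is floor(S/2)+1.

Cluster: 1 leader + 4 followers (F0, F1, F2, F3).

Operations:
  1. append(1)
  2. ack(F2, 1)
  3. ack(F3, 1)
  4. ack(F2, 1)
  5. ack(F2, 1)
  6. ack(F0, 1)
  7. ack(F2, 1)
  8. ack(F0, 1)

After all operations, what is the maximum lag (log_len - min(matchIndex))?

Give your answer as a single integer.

Answer: 1

Derivation:
Op 1: append 1 -> log_len=1
Op 2: F2 acks idx 1 -> match: F0=0 F1=0 F2=1 F3=0; commitIndex=0
Op 3: F3 acks idx 1 -> match: F0=0 F1=0 F2=1 F3=1; commitIndex=1
Op 4: F2 acks idx 1 -> match: F0=0 F1=0 F2=1 F3=1; commitIndex=1
Op 5: F2 acks idx 1 -> match: F0=0 F1=0 F2=1 F3=1; commitIndex=1
Op 6: F0 acks idx 1 -> match: F0=1 F1=0 F2=1 F3=1; commitIndex=1
Op 7: F2 acks idx 1 -> match: F0=1 F1=0 F2=1 F3=1; commitIndex=1
Op 8: F0 acks idx 1 -> match: F0=1 F1=0 F2=1 F3=1; commitIndex=1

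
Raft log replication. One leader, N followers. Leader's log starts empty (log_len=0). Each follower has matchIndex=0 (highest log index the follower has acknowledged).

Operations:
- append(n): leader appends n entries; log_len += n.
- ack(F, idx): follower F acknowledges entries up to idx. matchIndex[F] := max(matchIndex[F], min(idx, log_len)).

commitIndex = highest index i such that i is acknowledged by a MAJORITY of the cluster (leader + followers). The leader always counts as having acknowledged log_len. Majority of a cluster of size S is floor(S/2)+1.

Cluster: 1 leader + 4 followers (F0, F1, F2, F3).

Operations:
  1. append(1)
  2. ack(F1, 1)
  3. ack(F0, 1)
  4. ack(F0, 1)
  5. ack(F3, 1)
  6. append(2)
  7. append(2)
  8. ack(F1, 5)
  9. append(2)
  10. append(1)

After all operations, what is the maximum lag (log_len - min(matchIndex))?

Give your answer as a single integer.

Op 1: append 1 -> log_len=1
Op 2: F1 acks idx 1 -> match: F0=0 F1=1 F2=0 F3=0; commitIndex=0
Op 3: F0 acks idx 1 -> match: F0=1 F1=1 F2=0 F3=0; commitIndex=1
Op 4: F0 acks idx 1 -> match: F0=1 F1=1 F2=0 F3=0; commitIndex=1
Op 5: F3 acks idx 1 -> match: F0=1 F1=1 F2=0 F3=1; commitIndex=1
Op 6: append 2 -> log_len=3
Op 7: append 2 -> log_len=5
Op 8: F1 acks idx 5 -> match: F0=1 F1=5 F2=0 F3=1; commitIndex=1
Op 9: append 2 -> log_len=7
Op 10: append 1 -> log_len=8

Answer: 8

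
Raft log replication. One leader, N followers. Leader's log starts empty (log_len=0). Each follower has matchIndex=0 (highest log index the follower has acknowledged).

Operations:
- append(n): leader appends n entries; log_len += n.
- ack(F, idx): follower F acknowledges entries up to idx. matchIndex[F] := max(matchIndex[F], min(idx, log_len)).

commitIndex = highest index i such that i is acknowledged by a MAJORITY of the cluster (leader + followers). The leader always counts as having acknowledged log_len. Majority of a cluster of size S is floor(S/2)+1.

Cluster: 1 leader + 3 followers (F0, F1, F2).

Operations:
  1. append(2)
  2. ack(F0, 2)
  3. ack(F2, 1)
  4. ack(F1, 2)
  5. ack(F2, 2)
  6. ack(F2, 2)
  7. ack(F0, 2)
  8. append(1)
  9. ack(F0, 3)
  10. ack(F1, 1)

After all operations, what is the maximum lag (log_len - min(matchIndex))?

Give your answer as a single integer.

Op 1: append 2 -> log_len=2
Op 2: F0 acks idx 2 -> match: F0=2 F1=0 F2=0; commitIndex=0
Op 3: F2 acks idx 1 -> match: F0=2 F1=0 F2=1; commitIndex=1
Op 4: F1 acks idx 2 -> match: F0=2 F1=2 F2=1; commitIndex=2
Op 5: F2 acks idx 2 -> match: F0=2 F1=2 F2=2; commitIndex=2
Op 6: F2 acks idx 2 -> match: F0=2 F1=2 F2=2; commitIndex=2
Op 7: F0 acks idx 2 -> match: F0=2 F1=2 F2=2; commitIndex=2
Op 8: append 1 -> log_len=3
Op 9: F0 acks idx 3 -> match: F0=3 F1=2 F2=2; commitIndex=2
Op 10: F1 acks idx 1 -> match: F0=3 F1=2 F2=2; commitIndex=2

Answer: 1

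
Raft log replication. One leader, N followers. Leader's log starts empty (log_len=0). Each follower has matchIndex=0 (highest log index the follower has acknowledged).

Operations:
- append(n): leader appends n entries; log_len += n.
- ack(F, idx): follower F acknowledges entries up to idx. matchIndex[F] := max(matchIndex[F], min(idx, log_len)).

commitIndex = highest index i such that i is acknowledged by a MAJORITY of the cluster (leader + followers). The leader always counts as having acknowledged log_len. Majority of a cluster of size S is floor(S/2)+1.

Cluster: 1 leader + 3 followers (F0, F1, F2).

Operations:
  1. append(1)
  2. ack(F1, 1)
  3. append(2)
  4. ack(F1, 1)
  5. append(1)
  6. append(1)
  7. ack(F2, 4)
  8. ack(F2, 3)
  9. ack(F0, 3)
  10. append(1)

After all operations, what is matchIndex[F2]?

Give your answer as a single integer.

Answer: 4

Derivation:
Op 1: append 1 -> log_len=1
Op 2: F1 acks idx 1 -> match: F0=0 F1=1 F2=0; commitIndex=0
Op 3: append 2 -> log_len=3
Op 4: F1 acks idx 1 -> match: F0=0 F1=1 F2=0; commitIndex=0
Op 5: append 1 -> log_len=4
Op 6: append 1 -> log_len=5
Op 7: F2 acks idx 4 -> match: F0=0 F1=1 F2=4; commitIndex=1
Op 8: F2 acks idx 3 -> match: F0=0 F1=1 F2=4; commitIndex=1
Op 9: F0 acks idx 3 -> match: F0=3 F1=1 F2=4; commitIndex=3
Op 10: append 1 -> log_len=6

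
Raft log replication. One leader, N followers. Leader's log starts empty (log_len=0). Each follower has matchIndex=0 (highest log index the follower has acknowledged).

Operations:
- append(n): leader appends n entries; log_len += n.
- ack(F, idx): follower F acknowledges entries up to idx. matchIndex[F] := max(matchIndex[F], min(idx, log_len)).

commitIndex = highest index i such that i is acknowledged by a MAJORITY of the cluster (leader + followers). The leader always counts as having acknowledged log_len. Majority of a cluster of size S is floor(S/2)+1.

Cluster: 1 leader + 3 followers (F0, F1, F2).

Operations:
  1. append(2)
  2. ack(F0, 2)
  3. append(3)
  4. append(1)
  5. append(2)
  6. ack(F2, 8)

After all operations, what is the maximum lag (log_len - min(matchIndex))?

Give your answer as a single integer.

Op 1: append 2 -> log_len=2
Op 2: F0 acks idx 2 -> match: F0=2 F1=0 F2=0; commitIndex=0
Op 3: append 3 -> log_len=5
Op 4: append 1 -> log_len=6
Op 5: append 2 -> log_len=8
Op 6: F2 acks idx 8 -> match: F0=2 F1=0 F2=8; commitIndex=2

Answer: 8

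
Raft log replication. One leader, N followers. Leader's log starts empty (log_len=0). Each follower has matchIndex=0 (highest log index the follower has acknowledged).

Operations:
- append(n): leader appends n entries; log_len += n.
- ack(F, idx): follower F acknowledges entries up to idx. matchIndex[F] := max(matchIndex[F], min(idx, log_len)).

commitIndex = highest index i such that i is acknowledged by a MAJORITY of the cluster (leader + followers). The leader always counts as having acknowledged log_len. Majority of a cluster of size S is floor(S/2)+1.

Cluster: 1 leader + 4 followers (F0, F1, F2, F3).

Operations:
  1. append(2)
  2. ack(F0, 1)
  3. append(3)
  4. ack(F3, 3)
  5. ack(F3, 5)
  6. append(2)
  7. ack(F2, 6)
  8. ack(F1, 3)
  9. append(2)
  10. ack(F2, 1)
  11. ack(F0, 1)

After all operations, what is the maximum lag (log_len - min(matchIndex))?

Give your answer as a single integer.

Op 1: append 2 -> log_len=2
Op 2: F0 acks idx 1 -> match: F0=1 F1=0 F2=0 F3=0; commitIndex=0
Op 3: append 3 -> log_len=5
Op 4: F3 acks idx 3 -> match: F0=1 F1=0 F2=0 F3=3; commitIndex=1
Op 5: F3 acks idx 5 -> match: F0=1 F1=0 F2=0 F3=5; commitIndex=1
Op 6: append 2 -> log_len=7
Op 7: F2 acks idx 6 -> match: F0=1 F1=0 F2=6 F3=5; commitIndex=5
Op 8: F1 acks idx 3 -> match: F0=1 F1=3 F2=6 F3=5; commitIndex=5
Op 9: append 2 -> log_len=9
Op 10: F2 acks idx 1 -> match: F0=1 F1=3 F2=6 F3=5; commitIndex=5
Op 11: F0 acks idx 1 -> match: F0=1 F1=3 F2=6 F3=5; commitIndex=5

Answer: 8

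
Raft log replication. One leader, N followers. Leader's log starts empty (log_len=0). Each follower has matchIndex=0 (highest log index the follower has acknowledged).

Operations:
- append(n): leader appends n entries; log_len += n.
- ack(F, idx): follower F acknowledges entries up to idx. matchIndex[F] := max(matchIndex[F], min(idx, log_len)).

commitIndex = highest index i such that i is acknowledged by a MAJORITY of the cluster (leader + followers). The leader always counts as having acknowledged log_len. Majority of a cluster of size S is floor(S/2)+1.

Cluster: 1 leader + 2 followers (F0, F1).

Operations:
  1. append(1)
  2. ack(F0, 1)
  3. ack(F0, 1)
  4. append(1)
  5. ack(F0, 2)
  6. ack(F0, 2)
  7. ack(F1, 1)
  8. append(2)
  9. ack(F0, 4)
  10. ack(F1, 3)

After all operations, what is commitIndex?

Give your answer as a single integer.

Answer: 4

Derivation:
Op 1: append 1 -> log_len=1
Op 2: F0 acks idx 1 -> match: F0=1 F1=0; commitIndex=1
Op 3: F0 acks idx 1 -> match: F0=1 F1=0; commitIndex=1
Op 4: append 1 -> log_len=2
Op 5: F0 acks idx 2 -> match: F0=2 F1=0; commitIndex=2
Op 6: F0 acks idx 2 -> match: F0=2 F1=0; commitIndex=2
Op 7: F1 acks idx 1 -> match: F0=2 F1=1; commitIndex=2
Op 8: append 2 -> log_len=4
Op 9: F0 acks idx 4 -> match: F0=4 F1=1; commitIndex=4
Op 10: F1 acks idx 3 -> match: F0=4 F1=3; commitIndex=4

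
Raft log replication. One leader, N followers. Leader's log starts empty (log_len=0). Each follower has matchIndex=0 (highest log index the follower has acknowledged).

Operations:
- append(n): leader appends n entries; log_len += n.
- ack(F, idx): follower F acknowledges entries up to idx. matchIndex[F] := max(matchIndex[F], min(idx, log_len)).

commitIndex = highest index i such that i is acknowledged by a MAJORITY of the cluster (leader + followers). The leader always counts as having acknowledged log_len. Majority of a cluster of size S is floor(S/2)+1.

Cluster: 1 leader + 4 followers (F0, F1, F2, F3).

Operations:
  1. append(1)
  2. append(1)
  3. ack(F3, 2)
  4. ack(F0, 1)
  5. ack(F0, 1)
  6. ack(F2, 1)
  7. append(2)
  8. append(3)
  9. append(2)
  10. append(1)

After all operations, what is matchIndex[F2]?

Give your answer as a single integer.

Answer: 1

Derivation:
Op 1: append 1 -> log_len=1
Op 2: append 1 -> log_len=2
Op 3: F3 acks idx 2 -> match: F0=0 F1=0 F2=0 F3=2; commitIndex=0
Op 4: F0 acks idx 1 -> match: F0=1 F1=0 F2=0 F3=2; commitIndex=1
Op 5: F0 acks idx 1 -> match: F0=1 F1=0 F2=0 F3=2; commitIndex=1
Op 6: F2 acks idx 1 -> match: F0=1 F1=0 F2=1 F3=2; commitIndex=1
Op 7: append 2 -> log_len=4
Op 8: append 3 -> log_len=7
Op 9: append 2 -> log_len=9
Op 10: append 1 -> log_len=10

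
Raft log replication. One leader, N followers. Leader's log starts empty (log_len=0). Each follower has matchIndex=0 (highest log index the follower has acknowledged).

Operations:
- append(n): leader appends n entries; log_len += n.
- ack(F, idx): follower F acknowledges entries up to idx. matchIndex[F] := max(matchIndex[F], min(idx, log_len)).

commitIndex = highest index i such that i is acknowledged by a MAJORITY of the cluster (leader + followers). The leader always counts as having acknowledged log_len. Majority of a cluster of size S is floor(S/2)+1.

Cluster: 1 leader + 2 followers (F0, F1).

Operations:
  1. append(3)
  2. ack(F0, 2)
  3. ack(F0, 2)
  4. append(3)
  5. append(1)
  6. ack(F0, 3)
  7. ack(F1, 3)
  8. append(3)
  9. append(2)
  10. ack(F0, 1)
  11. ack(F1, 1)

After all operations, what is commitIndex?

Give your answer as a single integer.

Answer: 3

Derivation:
Op 1: append 3 -> log_len=3
Op 2: F0 acks idx 2 -> match: F0=2 F1=0; commitIndex=2
Op 3: F0 acks idx 2 -> match: F0=2 F1=0; commitIndex=2
Op 4: append 3 -> log_len=6
Op 5: append 1 -> log_len=7
Op 6: F0 acks idx 3 -> match: F0=3 F1=0; commitIndex=3
Op 7: F1 acks idx 3 -> match: F0=3 F1=3; commitIndex=3
Op 8: append 3 -> log_len=10
Op 9: append 2 -> log_len=12
Op 10: F0 acks idx 1 -> match: F0=3 F1=3; commitIndex=3
Op 11: F1 acks idx 1 -> match: F0=3 F1=3; commitIndex=3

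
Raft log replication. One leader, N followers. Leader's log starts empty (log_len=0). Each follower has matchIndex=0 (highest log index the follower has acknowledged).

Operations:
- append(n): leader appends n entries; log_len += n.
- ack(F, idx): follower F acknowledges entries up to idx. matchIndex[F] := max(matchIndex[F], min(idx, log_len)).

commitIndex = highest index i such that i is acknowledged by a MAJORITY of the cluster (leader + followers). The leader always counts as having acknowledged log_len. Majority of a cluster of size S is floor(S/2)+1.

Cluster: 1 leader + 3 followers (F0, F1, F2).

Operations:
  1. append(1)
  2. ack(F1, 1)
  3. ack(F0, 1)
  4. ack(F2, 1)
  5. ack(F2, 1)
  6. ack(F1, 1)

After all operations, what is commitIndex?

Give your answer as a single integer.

Answer: 1

Derivation:
Op 1: append 1 -> log_len=1
Op 2: F1 acks idx 1 -> match: F0=0 F1=1 F2=0; commitIndex=0
Op 3: F0 acks idx 1 -> match: F0=1 F1=1 F2=0; commitIndex=1
Op 4: F2 acks idx 1 -> match: F0=1 F1=1 F2=1; commitIndex=1
Op 5: F2 acks idx 1 -> match: F0=1 F1=1 F2=1; commitIndex=1
Op 6: F1 acks idx 1 -> match: F0=1 F1=1 F2=1; commitIndex=1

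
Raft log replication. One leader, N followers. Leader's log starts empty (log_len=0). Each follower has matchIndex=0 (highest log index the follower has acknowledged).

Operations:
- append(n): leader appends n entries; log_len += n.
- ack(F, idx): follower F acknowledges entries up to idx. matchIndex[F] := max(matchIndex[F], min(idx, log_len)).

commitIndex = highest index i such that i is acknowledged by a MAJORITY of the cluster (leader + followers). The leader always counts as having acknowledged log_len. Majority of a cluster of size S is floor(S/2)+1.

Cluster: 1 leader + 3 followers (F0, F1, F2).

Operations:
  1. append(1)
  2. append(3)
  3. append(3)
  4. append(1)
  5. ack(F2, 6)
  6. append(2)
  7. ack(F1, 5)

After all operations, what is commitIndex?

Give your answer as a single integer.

Op 1: append 1 -> log_len=1
Op 2: append 3 -> log_len=4
Op 3: append 3 -> log_len=7
Op 4: append 1 -> log_len=8
Op 5: F2 acks idx 6 -> match: F0=0 F1=0 F2=6; commitIndex=0
Op 6: append 2 -> log_len=10
Op 7: F1 acks idx 5 -> match: F0=0 F1=5 F2=6; commitIndex=5

Answer: 5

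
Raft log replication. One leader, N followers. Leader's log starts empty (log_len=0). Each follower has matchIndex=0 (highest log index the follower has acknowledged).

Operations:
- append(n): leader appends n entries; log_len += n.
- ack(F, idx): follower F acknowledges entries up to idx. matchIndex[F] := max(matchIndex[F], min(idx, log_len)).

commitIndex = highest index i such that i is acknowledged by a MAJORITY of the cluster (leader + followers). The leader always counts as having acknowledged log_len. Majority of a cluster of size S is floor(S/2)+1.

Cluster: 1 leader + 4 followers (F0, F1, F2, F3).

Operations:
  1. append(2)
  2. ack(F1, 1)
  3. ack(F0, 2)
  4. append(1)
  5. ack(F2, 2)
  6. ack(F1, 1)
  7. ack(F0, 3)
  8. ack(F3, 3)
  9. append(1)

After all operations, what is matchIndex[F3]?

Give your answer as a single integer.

Op 1: append 2 -> log_len=2
Op 2: F1 acks idx 1 -> match: F0=0 F1=1 F2=0 F3=0; commitIndex=0
Op 3: F0 acks idx 2 -> match: F0=2 F1=1 F2=0 F3=0; commitIndex=1
Op 4: append 1 -> log_len=3
Op 5: F2 acks idx 2 -> match: F0=2 F1=1 F2=2 F3=0; commitIndex=2
Op 6: F1 acks idx 1 -> match: F0=2 F1=1 F2=2 F3=0; commitIndex=2
Op 7: F0 acks idx 3 -> match: F0=3 F1=1 F2=2 F3=0; commitIndex=2
Op 8: F3 acks idx 3 -> match: F0=3 F1=1 F2=2 F3=3; commitIndex=3
Op 9: append 1 -> log_len=4

Answer: 3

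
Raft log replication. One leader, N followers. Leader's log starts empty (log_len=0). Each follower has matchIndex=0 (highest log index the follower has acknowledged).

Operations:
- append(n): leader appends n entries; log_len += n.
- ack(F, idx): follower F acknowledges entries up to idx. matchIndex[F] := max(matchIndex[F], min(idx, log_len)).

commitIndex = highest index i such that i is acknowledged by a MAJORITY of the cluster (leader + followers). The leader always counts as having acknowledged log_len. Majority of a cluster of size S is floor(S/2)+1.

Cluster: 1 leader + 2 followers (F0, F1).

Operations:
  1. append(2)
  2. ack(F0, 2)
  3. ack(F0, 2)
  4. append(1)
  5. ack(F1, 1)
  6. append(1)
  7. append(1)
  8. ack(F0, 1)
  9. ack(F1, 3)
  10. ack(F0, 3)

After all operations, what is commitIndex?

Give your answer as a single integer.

Op 1: append 2 -> log_len=2
Op 2: F0 acks idx 2 -> match: F0=2 F1=0; commitIndex=2
Op 3: F0 acks idx 2 -> match: F0=2 F1=0; commitIndex=2
Op 4: append 1 -> log_len=3
Op 5: F1 acks idx 1 -> match: F0=2 F1=1; commitIndex=2
Op 6: append 1 -> log_len=4
Op 7: append 1 -> log_len=5
Op 8: F0 acks idx 1 -> match: F0=2 F1=1; commitIndex=2
Op 9: F1 acks idx 3 -> match: F0=2 F1=3; commitIndex=3
Op 10: F0 acks idx 3 -> match: F0=3 F1=3; commitIndex=3

Answer: 3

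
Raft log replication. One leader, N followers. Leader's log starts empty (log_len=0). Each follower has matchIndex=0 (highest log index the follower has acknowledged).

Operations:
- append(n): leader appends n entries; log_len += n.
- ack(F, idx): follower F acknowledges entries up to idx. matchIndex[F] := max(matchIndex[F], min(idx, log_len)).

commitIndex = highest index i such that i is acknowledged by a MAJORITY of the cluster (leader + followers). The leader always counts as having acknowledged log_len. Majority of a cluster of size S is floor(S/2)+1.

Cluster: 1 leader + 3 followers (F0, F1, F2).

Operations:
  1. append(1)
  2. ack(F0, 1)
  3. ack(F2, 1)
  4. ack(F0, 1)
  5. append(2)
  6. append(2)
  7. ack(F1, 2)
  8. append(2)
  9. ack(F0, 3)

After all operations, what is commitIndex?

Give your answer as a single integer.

Answer: 2

Derivation:
Op 1: append 1 -> log_len=1
Op 2: F0 acks idx 1 -> match: F0=1 F1=0 F2=0; commitIndex=0
Op 3: F2 acks idx 1 -> match: F0=1 F1=0 F2=1; commitIndex=1
Op 4: F0 acks idx 1 -> match: F0=1 F1=0 F2=1; commitIndex=1
Op 5: append 2 -> log_len=3
Op 6: append 2 -> log_len=5
Op 7: F1 acks idx 2 -> match: F0=1 F1=2 F2=1; commitIndex=1
Op 8: append 2 -> log_len=7
Op 9: F0 acks idx 3 -> match: F0=3 F1=2 F2=1; commitIndex=2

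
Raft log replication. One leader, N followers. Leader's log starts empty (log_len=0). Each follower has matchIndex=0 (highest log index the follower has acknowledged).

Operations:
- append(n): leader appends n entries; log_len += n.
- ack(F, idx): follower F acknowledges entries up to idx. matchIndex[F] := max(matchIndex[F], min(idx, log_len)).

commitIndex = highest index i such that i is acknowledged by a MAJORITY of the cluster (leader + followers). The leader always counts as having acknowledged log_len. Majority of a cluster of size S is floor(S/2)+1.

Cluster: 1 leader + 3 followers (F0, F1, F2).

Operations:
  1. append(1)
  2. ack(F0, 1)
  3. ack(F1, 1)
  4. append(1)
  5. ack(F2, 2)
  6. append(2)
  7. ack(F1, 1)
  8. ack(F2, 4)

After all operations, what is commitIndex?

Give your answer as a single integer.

Op 1: append 1 -> log_len=1
Op 2: F0 acks idx 1 -> match: F0=1 F1=0 F2=0; commitIndex=0
Op 3: F1 acks idx 1 -> match: F0=1 F1=1 F2=0; commitIndex=1
Op 4: append 1 -> log_len=2
Op 5: F2 acks idx 2 -> match: F0=1 F1=1 F2=2; commitIndex=1
Op 6: append 2 -> log_len=4
Op 7: F1 acks idx 1 -> match: F0=1 F1=1 F2=2; commitIndex=1
Op 8: F2 acks idx 4 -> match: F0=1 F1=1 F2=4; commitIndex=1

Answer: 1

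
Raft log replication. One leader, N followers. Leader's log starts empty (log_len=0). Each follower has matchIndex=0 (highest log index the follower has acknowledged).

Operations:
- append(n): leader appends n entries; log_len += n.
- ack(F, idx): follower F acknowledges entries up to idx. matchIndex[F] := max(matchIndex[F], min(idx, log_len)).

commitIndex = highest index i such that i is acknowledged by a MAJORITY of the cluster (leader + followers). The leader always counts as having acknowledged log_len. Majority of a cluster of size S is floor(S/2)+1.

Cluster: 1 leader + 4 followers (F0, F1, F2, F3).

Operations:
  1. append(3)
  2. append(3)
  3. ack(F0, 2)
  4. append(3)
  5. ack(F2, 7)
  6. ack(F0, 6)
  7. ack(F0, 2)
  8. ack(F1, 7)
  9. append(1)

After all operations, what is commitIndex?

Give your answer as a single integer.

Answer: 7

Derivation:
Op 1: append 3 -> log_len=3
Op 2: append 3 -> log_len=6
Op 3: F0 acks idx 2 -> match: F0=2 F1=0 F2=0 F3=0; commitIndex=0
Op 4: append 3 -> log_len=9
Op 5: F2 acks idx 7 -> match: F0=2 F1=0 F2=7 F3=0; commitIndex=2
Op 6: F0 acks idx 6 -> match: F0=6 F1=0 F2=7 F3=0; commitIndex=6
Op 7: F0 acks idx 2 -> match: F0=6 F1=0 F2=7 F3=0; commitIndex=6
Op 8: F1 acks idx 7 -> match: F0=6 F1=7 F2=7 F3=0; commitIndex=7
Op 9: append 1 -> log_len=10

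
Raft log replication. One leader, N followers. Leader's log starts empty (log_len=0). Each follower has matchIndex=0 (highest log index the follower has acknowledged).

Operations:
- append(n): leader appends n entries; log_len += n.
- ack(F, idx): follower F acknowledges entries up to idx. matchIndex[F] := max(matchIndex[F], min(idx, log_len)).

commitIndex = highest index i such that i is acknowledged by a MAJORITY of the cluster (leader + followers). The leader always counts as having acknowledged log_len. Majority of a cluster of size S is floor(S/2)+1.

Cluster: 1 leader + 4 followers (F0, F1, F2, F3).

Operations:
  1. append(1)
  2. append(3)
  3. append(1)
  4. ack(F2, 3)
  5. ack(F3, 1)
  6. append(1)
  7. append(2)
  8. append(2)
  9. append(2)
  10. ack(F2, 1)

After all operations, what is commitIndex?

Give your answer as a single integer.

Answer: 1

Derivation:
Op 1: append 1 -> log_len=1
Op 2: append 3 -> log_len=4
Op 3: append 1 -> log_len=5
Op 4: F2 acks idx 3 -> match: F0=0 F1=0 F2=3 F3=0; commitIndex=0
Op 5: F3 acks idx 1 -> match: F0=0 F1=0 F2=3 F3=1; commitIndex=1
Op 6: append 1 -> log_len=6
Op 7: append 2 -> log_len=8
Op 8: append 2 -> log_len=10
Op 9: append 2 -> log_len=12
Op 10: F2 acks idx 1 -> match: F0=0 F1=0 F2=3 F3=1; commitIndex=1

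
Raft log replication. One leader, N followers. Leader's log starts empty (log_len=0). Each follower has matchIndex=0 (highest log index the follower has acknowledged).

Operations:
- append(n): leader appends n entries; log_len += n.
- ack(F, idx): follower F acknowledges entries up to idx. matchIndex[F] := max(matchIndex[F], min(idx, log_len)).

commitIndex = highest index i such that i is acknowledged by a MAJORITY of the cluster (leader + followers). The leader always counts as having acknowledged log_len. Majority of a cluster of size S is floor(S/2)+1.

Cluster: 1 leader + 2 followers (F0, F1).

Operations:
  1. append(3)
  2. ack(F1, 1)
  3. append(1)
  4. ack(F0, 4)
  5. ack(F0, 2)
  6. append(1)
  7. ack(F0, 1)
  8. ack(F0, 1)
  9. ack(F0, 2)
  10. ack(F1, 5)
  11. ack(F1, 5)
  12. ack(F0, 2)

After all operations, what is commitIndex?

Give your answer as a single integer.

Op 1: append 3 -> log_len=3
Op 2: F1 acks idx 1 -> match: F0=0 F1=1; commitIndex=1
Op 3: append 1 -> log_len=4
Op 4: F0 acks idx 4 -> match: F0=4 F1=1; commitIndex=4
Op 5: F0 acks idx 2 -> match: F0=4 F1=1; commitIndex=4
Op 6: append 1 -> log_len=5
Op 7: F0 acks idx 1 -> match: F0=4 F1=1; commitIndex=4
Op 8: F0 acks idx 1 -> match: F0=4 F1=1; commitIndex=4
Op 9: F0 acks idx 2 -> match: F0=4 F1=1; commitIndex=4
Op 10: F1 acks idx 5 -> match: F0=4 F1=5; commitIndex=5
Op 11: F1 acks idx 5 -> match: F0=4 F1=5; commitIndex=5
Op 12: F0 acks idx 2 -> match: F0=4 F1=5; commitIndex=5

Answer: 5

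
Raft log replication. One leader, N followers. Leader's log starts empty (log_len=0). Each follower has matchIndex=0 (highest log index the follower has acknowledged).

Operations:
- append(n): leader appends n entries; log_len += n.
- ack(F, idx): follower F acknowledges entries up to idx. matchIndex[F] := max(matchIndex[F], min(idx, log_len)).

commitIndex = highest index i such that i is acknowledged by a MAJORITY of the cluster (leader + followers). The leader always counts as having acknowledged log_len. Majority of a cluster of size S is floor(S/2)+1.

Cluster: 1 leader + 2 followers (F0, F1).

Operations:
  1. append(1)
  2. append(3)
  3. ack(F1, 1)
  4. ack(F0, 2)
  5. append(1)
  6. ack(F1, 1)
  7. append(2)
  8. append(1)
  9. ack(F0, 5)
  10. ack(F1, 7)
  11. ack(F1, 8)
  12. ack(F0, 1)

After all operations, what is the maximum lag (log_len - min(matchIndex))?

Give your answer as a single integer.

Answer: 3

Derivation:
Op 1: append 1 -> log_len=1
Op 2: append 3 -> log_len=4
Op 3: F1 acks idx 1 -> match: F0=0 F1=1; commitIndex=1
Op 4: F0 acks idx 2 -> match: F0=2 F1=1; commitIndex=2
Op 5: append 1 -> log_len=5
Op 6: F1 acks idx 1 -> match: F0=2 F1=1; commitIndex=2
Op 7: append 2 -> log_len=7
Op 8: append 1 -> log_len=8
Op 9: F0 acks idx 5 -> match: F0=5 F1=1; commitIndex=5
Op 10: F1 acks idx 7 -> match: F0=5 F1=7; commitIndex=7
Op 11: F1 acks idx 8 -> match: F0=5 F1=8; commitIndex=8
Op 12: F0 acks idx 1 -> match: F0=5 F1=8; commitIndex=8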